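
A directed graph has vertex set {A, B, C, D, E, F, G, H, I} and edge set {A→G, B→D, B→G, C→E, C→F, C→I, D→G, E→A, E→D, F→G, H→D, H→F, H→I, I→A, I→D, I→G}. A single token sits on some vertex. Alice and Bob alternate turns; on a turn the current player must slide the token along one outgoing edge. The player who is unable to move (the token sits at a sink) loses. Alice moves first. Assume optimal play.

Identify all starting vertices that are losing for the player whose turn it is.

E, G, H

Build the W/L table. Terminal = L. A non-terminal position is W if it has a move to some L; otherwise it is L.
Every edge goes from a vertex to one that appears earlier in the order G, D, A, E, I, F, H, C, B, so processing vertices in that order labels each vertex after all of its successors.
G: no outgoing edge → L
D: W (go to G, an L position)
A: W (go to G, an L position)
E: L (options A(W), D(W) are all W)
I: W (go to G, an L position)
F: W (go to G, an L position)
H: L (options F(W), I(W), D(W) are all W)
C: W (go to E, an L position)
B: W (go to G, an L position)
The losing starting vertices are exactly the entries labelled L in this table (3 of them).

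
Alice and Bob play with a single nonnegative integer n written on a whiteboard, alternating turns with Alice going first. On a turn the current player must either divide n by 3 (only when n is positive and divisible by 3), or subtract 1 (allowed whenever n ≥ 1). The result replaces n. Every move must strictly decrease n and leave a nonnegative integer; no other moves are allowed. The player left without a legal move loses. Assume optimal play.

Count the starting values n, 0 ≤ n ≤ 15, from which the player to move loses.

Label each position W (a win for the player to move) or L (a loss). A position with no legal move is L; any other position is W exactly when some move reaches an L, and L when every move reaches a W.
n=0: no move → L
n=1: W (go to 0, an L position)
n=2: L (sole option 1(W) is W)
n=3: W (go to 2, an L position)
n=4: L (sole option 3(W) is W)
n=5: W (go to 4, an L position)
n=6: W (go to 2, an L position)
n=7: L (sole option 6(W) is W)
n=8: W (go to 7, an L position)
n=9: L (options 3(W), 8(W) are all W)
n=10: W (go to 9, an L position)
n=11: L (sole option 10(W) is W)
n=12: W (go to 4, an L position)
n=13: L (sole option 12(W) is W)
n=14: W (go to 13, an L position)
n=15: L (options 5(W), 14(W) are all W)
L entries with 0 ≤ n ≤ 15: n = 0, 2, 4, 7, 9, 11, 13, 15; that makes 8.

8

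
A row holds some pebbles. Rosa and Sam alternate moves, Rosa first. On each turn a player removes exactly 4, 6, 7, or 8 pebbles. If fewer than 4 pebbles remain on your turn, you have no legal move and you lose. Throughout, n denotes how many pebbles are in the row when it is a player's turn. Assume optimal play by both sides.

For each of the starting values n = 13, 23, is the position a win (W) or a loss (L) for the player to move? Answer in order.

Work bottom-up. With no move the player to move loses. Otherwise the position is W if at least one move leads to an L position for the opponent, and L if every move leads to a W.
n=0: no move → L
n=1: no move → L
n=2: no move → L
n=3: no move → L
n=4: W (go to 0, an L position)
n=5: W (go to 1, an L position)
n=6: W (go to 2, an L position)
n=7: W (go to 3, an L position)
n=8: W (go to 2, an L position)
n=9: W (go to 3, an L position)
n=10: W (go to 3, an L position)
n=11: W (go to 3, an L position)
n=12: L (options 8(W), 6(W), 5(W), 4(W) are all W)
n=13: L (options 9(W), 7(W), 6(W), 5(W) are all W)
n=14: L (options 10(W), 8(W), 7(W), 6(W) are all W)
n=15: L (options 11(W), 9(W), 8(W), 7(W) are all W)
n=16: W (go to 12, an L position)
n=17: W (go to 13, an L position)
n=18: W (go to 14, an L position)
n=19: W (go to 15, an L position)
n=20: W (go to 14, an L position)
n=21: W (go to 15, an L position)
n=22: W (go to 15, an L position)
n=23: W (go to 15, an L position)

13: L, 23: W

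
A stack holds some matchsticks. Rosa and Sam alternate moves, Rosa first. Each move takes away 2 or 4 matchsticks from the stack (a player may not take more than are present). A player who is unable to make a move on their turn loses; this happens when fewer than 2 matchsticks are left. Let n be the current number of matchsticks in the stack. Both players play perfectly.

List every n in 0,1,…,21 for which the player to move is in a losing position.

Label each position W (a win for the player to move) or L (a loss). A position with no legal move is L; any other position is W exactly when some move reaches an L, and L when every move reaches a W.
n=0: no move → L
n=1: no move → L
n=2: W (go to 0, an L position)
n=3: W (go to 1, an L position)
n=4: W (go to 0, an L position)
n=5: W (go to 1, an L position)
n=6: L (options 4(W), 2(W) are all W)
n=7: L (options 5(W), 3(W) are all W)
n=8: W (go to 6, an L position)
n=9: W (go to 7, an L position)
n=10: W (go to 6, an L position)
n=11: W (go to 7, an L position)
n=12: L (options 10(W), 8(W) are all W)
n=13: L (options 11(W), 9(W) are all W)
n=14: W (go to 12, an L position)
n=15: W (go to 13, an L position)
n=16: W (go to 12, an L position)
n=17: W (go to 13, an L position)
n=18: L (options 16(W), 14(W) are all W)
n=19: L (options 17(W), 15(W) are all W)
n=20: W (go to 18, an L position)
n=21: W (go to 19, an L position)
The losing starting values of n are exactly the entries labelled L in this table (8 of them).

0, 1, 6, 7, 12, 13, 18, 19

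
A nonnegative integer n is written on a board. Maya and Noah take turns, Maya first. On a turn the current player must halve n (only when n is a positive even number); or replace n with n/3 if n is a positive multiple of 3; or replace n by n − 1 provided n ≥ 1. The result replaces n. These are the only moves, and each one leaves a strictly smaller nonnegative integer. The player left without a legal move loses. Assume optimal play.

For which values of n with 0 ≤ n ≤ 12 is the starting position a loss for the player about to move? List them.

Classify positions by backward induction: terminal positions (no move available) are L. From any other position, the mover wins iff some move reaches an L.
n=0: no move → L
n=1: reaches L-position 0 → W
n=2: only reaches 1(W), which is W → L
n=3: reaches L-position 2 → W
n=4: reaches L-position 2 → W
n=5: only reaches 4(W), which is W → L
n=6: reaches L-position 2 → W
n=7: only reaches 6(W), which is W → L
n=8: reaches L-position 7 → W
n=9: only reaches 3(W), 8(W), all W → L
n=10: reaches L-position 5 → W
n=11: only reaches 10(W), which is W → L
n=12: reaches L-position 11 → W
Reading off the rows marked L gives the requested list; there are 6 such values of n.

0, 2, 5, 7, 9, 11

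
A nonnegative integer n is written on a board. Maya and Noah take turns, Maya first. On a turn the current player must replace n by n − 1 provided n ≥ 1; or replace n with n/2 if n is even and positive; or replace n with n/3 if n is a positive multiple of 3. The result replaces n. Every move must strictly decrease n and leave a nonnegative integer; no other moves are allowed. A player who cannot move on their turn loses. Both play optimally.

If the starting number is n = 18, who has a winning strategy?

Positions with no move are L. A position that does have a move is losing for the player to move precisely when every available move leads to a winning position for the opponent. Fill in the labels:
n=0: no move → L
n=1: →0(L), so W
n=2: →1(W) only, which is W, so L
n=3: →2(L), so W
n=4: →2(L), so W
n=5: →4(W) only, which is W, so L
n=6: →2(L), so W
n=7: →6(W) only, which is W, so L
n=8: →7(L), so W
n=9: →3(W), 8(W) — all W, so L
n=10: →5(L), so W
n=11: →10(W) only, which is W, so L
n=12: →11(L), so W
n=13: →12(W) only, which is W, so L
n=14: →7(L), so W
n=15: →5(L), so W
n=16: →8(W), 15(W) — all W, so L
n=17: →16(L), so W
n=18: →9(L), so W
The starting position 18 is W: Maya should move to 9, handing over an L position.

Maya wins.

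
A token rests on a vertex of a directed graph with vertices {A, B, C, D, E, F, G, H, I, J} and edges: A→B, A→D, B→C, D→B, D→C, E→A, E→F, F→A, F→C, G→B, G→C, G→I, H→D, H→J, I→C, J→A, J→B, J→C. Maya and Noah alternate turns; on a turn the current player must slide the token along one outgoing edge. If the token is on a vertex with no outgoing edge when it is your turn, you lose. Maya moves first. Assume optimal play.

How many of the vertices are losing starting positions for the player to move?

Classify positions by backward induction: terminal positions (no move available) are L. From any other position, the mover wins iff some move reaches an L.
Every edge goes from a vertex to one that appears earlier in the order C, B, D, A, I, G, J, H, F, E, so processing vertices in that order labels each vertex after all of its successors.
C: no outgoing edge → L
B: W (go to C, an L position)
D: W (go to C, an L position)
A: L (options D(W), B(W) are all W)
I: W (go to C, an L position)
G: W (go to C, an L position)
J: W (go to A, an L position)
H: L (options J(W), D(W) are all W)
F: W (go to A, an L position)
E: W (go to A, an L position)
The L vertices are A, C, H; that is 3 in all.

3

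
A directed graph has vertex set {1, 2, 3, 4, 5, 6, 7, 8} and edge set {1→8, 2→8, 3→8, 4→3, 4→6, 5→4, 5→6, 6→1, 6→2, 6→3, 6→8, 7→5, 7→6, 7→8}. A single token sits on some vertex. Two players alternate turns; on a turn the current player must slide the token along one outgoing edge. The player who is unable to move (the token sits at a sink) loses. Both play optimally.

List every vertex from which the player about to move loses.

4, 8

Work bottom-up. With no move the player to move loses. Otherwise the position is W if at least one move leads to an L position for the opponent, and L if every move leads to a W.
Every edge goes from a vertex to one that appears earlier in the order 8, 2, 1, 3, 6, 4, 5, 7, so processing vertices in that order labels each vertex after all of its successors.
8: no outgoing edge → L
2: →8(L), so W
1: →8(L), so W
3: →8(L), so W
6: →8(L), so W
4: →6(W), 3(W) — all W, so L
5: →4(L), so W
7: →8(L), so W
Reading off the rows marked L gives the requested list; there are 2 such vertices.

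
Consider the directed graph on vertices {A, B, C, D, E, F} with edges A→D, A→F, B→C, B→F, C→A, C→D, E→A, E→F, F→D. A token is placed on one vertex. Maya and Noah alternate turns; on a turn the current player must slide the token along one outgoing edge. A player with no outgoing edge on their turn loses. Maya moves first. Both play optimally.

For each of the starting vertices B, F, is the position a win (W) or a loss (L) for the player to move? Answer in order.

B: L, F: W

Build the W/L table. Terminal = L. A non-terminal position is W if it has a move to some L; otherwise it is L.
Every edge goes from a vertex to one that appears earlier in the order D, F, A, C, B, E, so processing vertices in that order labels each vertex after all of its successors.
D: no outgoing edge → L
F: W (go to D, an L position)
A: W (go to D, an L position)
C: W (go to D, an L position)
B: L (options C(W), F(W) are all W)
E: L (options A(W), F(W) are all W)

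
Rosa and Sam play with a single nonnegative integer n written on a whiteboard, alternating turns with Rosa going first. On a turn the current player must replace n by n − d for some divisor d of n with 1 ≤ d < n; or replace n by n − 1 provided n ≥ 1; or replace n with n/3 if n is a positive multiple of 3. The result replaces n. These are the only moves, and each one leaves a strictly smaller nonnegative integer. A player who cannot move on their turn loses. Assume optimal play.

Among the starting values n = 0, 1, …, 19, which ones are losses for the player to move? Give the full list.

0, 2, 5, 7, 9, 11, 13, 16, 19

Positions with no move are L. A position that does have a move is losing for the player to move precisely when every available move leads to a winning position for the opponent. Fill in the labels:
n=0: no move → L
n=1: W (go to 0, an L position)
n=2: L (sole option 1(W) is W)
n=3: W (go to 2, an L position)
n=4: W (go to 2, an L position)
n=5: L (sole option 4(W) is W)
n=6: W (go to 2, an L position)
n=7: L (sole option 6(W) is W)
n=8: W (go to 7, an L position)
n=9: L (options 3(W), 6(W), 8(W) are all W)
n=10: W (go to 5, an L position)
n=11: L (sole option 10(W) is W)
n=12: W (go to 9, an L position)
n=13: L (sole option 12(W) is W)
n=14: W (go to 7, an L position)
n=15: W (go to 5, an L position)
n=16: L (options 8(W), 12(W), 14(W), 15(W) are all W)
n=17: W (go to 16, an L position)
n=18: W (go to 9, an L position)
n=19: L (sole option 18(W) is W)
The losing starting values of n are exactly the entries labelled L in this table (9 of them).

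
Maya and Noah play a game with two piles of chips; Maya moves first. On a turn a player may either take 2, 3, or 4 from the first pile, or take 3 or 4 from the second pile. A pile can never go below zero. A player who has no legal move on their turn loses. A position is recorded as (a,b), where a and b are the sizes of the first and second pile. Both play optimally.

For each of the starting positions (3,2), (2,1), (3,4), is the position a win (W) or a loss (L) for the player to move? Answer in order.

Label each position W (a win for the player to move) or L (a loss). A position with no legal move is L; any other position is W exactly when some move reaches an L, and L when every move reaches a W.
No move ever increases a pile, so every position that can arise here has a ≤ 3 and b ≤ 4; it is enough to label the cells with 0 ≤ a ≤ 3 and 0 ≤ b ≤ 4.
Every move lowers a or b (never raises either), so fill the grid row by row in increasing a, and left to right within a row: each cell's successors are then already labelled.
      b=0  b=1  b=2  b=3  b=4
a=0:    L    L    L    W    W
a=1:    L    L    L    W    W
a=2:    W    W    W    L    L
a=3:    W    W    W    L    L
Cells with no legal move (terminal, hence L): (0,0), (0,1), (0,2), (1,0), (1,1), (1,2).
The remaining L cells, each justified by listing all of its moves:
(2,3): moves to (0,3)(W), (2,0)(W); every one is W ⇒ L
(2,4): moves to (0,4)(W), (2,1)(W), (2,0)(W); every one is W ⇒ L
(3,3): moves to (1,3)(W), (0,3)(W), (3,0)(W); every one is W ⇒ L
(3,4): moves to (1,4)(W), (0,4)(W), (3,1)(W), (3,0)(W); every one is W ⇒ L
Every other cell has at least one move into one of the L cells above, so it is W.
(3,2): the move to (1,2) reaches an L cell, so W
(2,1): the move to (0,1) reaches an L cell, so W
(3,4): one of the L cells justified above, so L

(3,2): W, (2,1): W, (3,4): L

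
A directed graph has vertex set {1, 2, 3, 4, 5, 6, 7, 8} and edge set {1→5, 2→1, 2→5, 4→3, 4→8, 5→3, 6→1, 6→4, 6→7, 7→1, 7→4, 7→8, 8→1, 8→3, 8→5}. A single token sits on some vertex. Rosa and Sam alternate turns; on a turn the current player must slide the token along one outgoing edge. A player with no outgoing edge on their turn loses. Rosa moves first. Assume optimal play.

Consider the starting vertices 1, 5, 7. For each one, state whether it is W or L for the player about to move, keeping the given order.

1: L, 5: W, 7: W

Work bottom-up. With no move the player to move loses. Otherwise the position is W if at least one move leads to an L position for the opponent, and L if every move leads to a W.
Every edge goes from a vertex to one that appears earlier in the order 3, 5, 1, 8, 4, 2, 7, 6, so processing vertices in that order labels each vertex after all of its successors.
3: no outgoing edge → L
5: can move to 3, which is L ⇒ W
1: the only move is to 5(W), a W ⇒ L
8: can move to 1, which is L ⇒ W
4: can move to 3, which is L ⇒ W
2: can move to 1, which is L ⇒ W
7: can move to 1, which is L ⇒ W
6: can move to 1, which is L ⇒ W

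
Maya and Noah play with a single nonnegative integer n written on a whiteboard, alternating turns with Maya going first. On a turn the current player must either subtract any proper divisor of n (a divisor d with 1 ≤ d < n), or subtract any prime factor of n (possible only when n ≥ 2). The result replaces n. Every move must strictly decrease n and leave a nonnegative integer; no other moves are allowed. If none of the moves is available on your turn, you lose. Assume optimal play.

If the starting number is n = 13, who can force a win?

Positions with no move are L. A position that does have a move is losing for the player to move precisely when every available move leads to a winning position for the opponent. Fill in the labels:
n=0: no move → L
n=1: no move → L
n=2: W (go to 0, an L position)
n=3: W (go to 0, an L position)
n=4: L (options 2(W), 3(W) are all W)
n=5: W (go to 0, an L position)
n=6: W (go to 4, an L position)
n=7: W (go to 0, an L position)
n=8: W (go to 4, an L position)
n=9: L (options 6(W), 8(W) are all W)
n=10: W (go to 9, an L position)
n=11: W (go to 0, an L position)
n=12: W (go to 9, an L position)
n=13: W (go to 0, an L position)
From 13 Maya can move to 0, reaching an L position.

Maya wins.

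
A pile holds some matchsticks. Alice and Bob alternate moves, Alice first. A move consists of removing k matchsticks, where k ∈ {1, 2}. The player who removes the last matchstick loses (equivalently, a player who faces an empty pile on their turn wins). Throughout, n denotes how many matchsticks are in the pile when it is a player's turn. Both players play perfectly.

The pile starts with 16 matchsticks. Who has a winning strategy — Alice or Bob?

Build the W/L table. Terminal = W. A non-terminal position is W if it has a move to some L; otherwise it is L.
n=0: no move; the opponent has just taken the last matchstick and therefore loses → W
n=1: L (sole option 0(W) is W)
n=2: W (go to 1, an L position)
n=3: W (go to 1, an L position)
n=4: L (options 3(W), 2(W) are all W)
n=5: W (go to 4, an L position)
n=6: W (go to 4, an L position)
n=7: L (options 6(W), 5(W) are all W)
n=8: W (go to 7, an L position)
n=9: W (go to 7, an L position)
n=10: L (options 9(W), 8(W) are all W)
n=11: W (go to 10, an L position)
n=12: W (go to 10, an L position)
n=13: L (options 12(W), 11(W) are all W)
n=14: W (go to 13, an L position)
n=15: W (go to 13, an L position)
n=16: L (options 15(W), 14(W) are all W)
Every move from 16 reaches a W position, so the mover loses.

Bob wins.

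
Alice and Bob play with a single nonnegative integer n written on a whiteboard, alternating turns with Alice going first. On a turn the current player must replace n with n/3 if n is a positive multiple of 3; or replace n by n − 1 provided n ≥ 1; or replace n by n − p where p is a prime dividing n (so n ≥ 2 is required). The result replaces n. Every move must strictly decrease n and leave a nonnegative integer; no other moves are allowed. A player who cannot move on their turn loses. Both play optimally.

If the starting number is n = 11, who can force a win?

Use the standard recursion: the mover loses at a terminal position; elsewhere, the mover wins exactly when some move hands the opponent an L position.
n=0: no move → L
n=1: W (go to 0, an L position)
n=2: W (go to 0, an L position)
n=3: W (go to 0, an L position)
n=4: L (options 2(W), 3(W) are all W)
n=5: W (go to 0, an L position)
n=6: W (go to 4, an L position)
n=7: W (go to 0, an L position)
n=8: L (options 6(W), 7(W) are all W)
n=9: W (go to 8, an L position)
n=10: W (go to 8, an L position)
n=11: W (go to 0, an L position)
The starting position 11 is W: Alice should move to 0, handing over an L position.

Alice wins.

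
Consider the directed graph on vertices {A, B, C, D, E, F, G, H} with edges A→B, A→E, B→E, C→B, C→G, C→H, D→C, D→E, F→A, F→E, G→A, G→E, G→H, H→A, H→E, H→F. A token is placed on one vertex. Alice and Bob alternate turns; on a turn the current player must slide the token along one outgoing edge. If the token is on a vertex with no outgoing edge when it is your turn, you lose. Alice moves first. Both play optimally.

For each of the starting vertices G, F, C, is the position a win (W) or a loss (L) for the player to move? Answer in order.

Build the W/L table. Terminal = L. A non-terminal position is W if it has a move to some L; otherwise it is L.
Every edge goes from a vertex to one that appears earlier in the order E, B, A, F, H, G, C, D, so processing vertices in that order labels each vertex after all of its successors.
E: no outgoing edge → L
B: can move to E, which is L ⇒ W
A: can move to E, which is L ⇒ W
F: can move to E, which is L ⇒ W
H: can move to E, which is L ⇒ W
G: can move to E, which is L ⇒ W
C: moves to G(W), H(W), B(W); every one is W ⇒ L
D: can move to C, which is L ⇒ W

G: W, F: W, C: L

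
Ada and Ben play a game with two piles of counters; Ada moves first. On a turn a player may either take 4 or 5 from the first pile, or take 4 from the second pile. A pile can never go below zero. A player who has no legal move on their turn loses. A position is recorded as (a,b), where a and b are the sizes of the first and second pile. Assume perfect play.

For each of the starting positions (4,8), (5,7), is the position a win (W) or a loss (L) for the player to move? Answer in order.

Positions with no move are L. A position that does have a move is losing for the player to move precisely when every available move leads to a winning position for the opponent. Fill in the labels:
No move ever increases a pile, so every position that can arise here has a ≤ 5 and b ≤ 8; it is enough to label the cells with 0 ≤ a ≤ 5 and 0 ≤ b ≤ 8.
Every move lowers a or b (never raises either), so fill the grid row by row in increasing a, and left to right within a row: each cell's successors are then already labelled.
      b=0  b=1  b=2  b=3  b=4  b=5  b=6  b=7  b=8
a=0:    L    L    L    L    W    W    W    W    L
a=1:    L    L    L    L    W    W    W    W    L
a=2:    L    L    L    L    W    W    W    W    L
a=3:    L    L    L    L    W    W    W    W    L
a=4:    W    W    W    W    L    L    L    L    W
a=5:    W    W    W    W    L    L    L    L    W
Cells with no legal move (terminal, hence L): (0,0), (0,1), (0,2), (0,3), (1,0), (1,1), (1,2), (1,3), (2,0), (2,1), (2,2), (2,3), (3,0), (3,1), (3,2), (3,3).
The remaining L cells, each justified by listing all of its moves:
(0,8): only reaches (0,4)(W), which is W → L
(1,8): only reaches (1,4)(W), which is W → L
(2,8): only reaches (2,4)(W), which is W → L
(3,8): only reaches (3,4)(W), which is W → L
(4,4): only reaches (0,4)(W), (4,0)(W), all W → L
(4,5): only reaches (0,5)(W), (4,1)(W), all W → L
(4,6): only reaches (0,6)(W), (4,2)(W), all W → L
(4,7): only reaches (0,7)(W), (4,3)(W), all W → L
(5,4): only reaches (1,4)(W), (0,4)(W), (5,0)(W), all W → L
(5,5): only reaches (1,5)(W), (0,5)(W), (5,1)(W), all W → L
(5,6): only reaches (1,6)(W), (0,6)(W), (5,2)(W), all W → L
(5,7): only reaches (1,7)(W), (0,7)(W), (5,3)(W), all W → L
Every other cell has at least one move into one of the L cells above, so it is W.
(4,8): the move to (0,8) reaches an L cell, so W
(5,7): one of the L cells justified above, so L

(4,8): W, (5,7): L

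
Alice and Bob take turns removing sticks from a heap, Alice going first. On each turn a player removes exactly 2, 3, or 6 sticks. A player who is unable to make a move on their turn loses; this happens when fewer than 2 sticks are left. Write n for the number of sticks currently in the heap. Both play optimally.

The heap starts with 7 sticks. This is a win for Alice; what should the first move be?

Remove 2, leaving 5.

Build the W/L table. Terminal = L. A non-terminal position is W if it has a move to some L; otherwise it is L.
n=0: no move → L
n=1: no move → L
n=2: →0(L), so W
n=3: →1(L), so W
n=4: →1(L), so W
n=5: →3(W), 2(W) — all W, so L
n=6: →0(L), so W
n=7: →5(L), so W
From 7, the L positions reachable in one move are: 5, 1. Any move reaching one of these is winning.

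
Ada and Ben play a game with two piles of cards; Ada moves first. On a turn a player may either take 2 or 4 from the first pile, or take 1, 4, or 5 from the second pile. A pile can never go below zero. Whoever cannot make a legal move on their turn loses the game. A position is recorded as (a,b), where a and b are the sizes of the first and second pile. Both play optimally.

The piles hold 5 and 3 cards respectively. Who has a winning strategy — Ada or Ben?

Ada wins.

Work bottom-up. With no move the player to move loses. Otherwise the position is W if at least one move leads to an L position for the opponent, and L if every move leads to a W.
No move ever increases a pile, so every position that can arise here has a ≤ 5 and b ≤ 3; it is enough to label the cells with 0 ≤ a ≤ 5 and 0 ≤ b ≤ 3.
Every move lowers a or b (never raises either), so fill the grid row by row in increasing a, and left to right within a row: each cell's successors are then already labelled.
      b=0  b=1  b=2  b=3
a=0:    L    W    L    W
a=1:    L    W    L    W
a=2:    W    L    W    L
a=3:    W    L    W    L
a=4:    W    W    W    W
a=5:    W    W    W    W
Cells with no legal move (terminal, hence L): (0,0), (1,0).
The remaining L cells, each justified by listing all of its moves:
(0,2): L (sole option (0,1)(W) is W)
(1,2): L (sole option (1,1)(W) is W)
(2,1): L (options (0,1)(W), (2,0)(W) are all W)
(2,3): L (options (0,3)(W), (2,2)(W) are all W)
(3,1): L (options (1,1)(W), (3,0)(W) are all W)
(3,3): L (options (1,3)(W), (3,2)(W) are all W)
Every other cell has at least one move into one of the L cells above, so it is W.
The starting position (5,3) is W: Ada should move to (3,3), handing over an L position.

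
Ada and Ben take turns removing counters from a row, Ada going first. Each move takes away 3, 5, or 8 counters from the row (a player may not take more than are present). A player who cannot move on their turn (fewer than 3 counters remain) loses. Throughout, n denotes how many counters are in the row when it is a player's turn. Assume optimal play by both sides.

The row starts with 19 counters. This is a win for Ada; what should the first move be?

Remove 8, leaving 11.

Classify positions by backward induction: terminal positions (no move available) are L. From any other position, the mover wins iff some move reaches an L.
n=0: no move → L
n=1: no move → L
n=2: no move → L
n=3: W (go to 0, an L position)
n=4: W (go to 1, an L position)
n=5: W (go to 2, an L position)
n=6: W (go to 1, an L position)
n=7: W (go to 2, an L position)
n=8: W (go to 0, an L position)
n=9: W (go to 1, an L position)
n=10: W (go to 2, an L position)
n=11: L (options 8(W), 6(W), 3(W) are all W)
n=12: L (options 9(W), 7(W), 4(W) are all W)
n=13: L (options 10(W), 8(W), 5(W) are all W)
n=14: W (go to 11, an L position)
n=15: W (go to 12, an L position)
n=16: W (go to 13, an L position)
n=17: W (go to 12, an L position)
n=18: W (go to 13, an L position)
n=19: W (go to 11, an L position)
From 19, the L positions reachable in one move are: 11.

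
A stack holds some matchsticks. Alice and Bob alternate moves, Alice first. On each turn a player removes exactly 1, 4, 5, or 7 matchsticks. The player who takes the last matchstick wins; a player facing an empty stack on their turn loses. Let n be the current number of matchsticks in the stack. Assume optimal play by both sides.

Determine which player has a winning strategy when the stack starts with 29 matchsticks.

Label each position W (a win for the player to move) or L (a loss). A position with no legal move is L; any other position is W exactly when some move reaches an L, and L when every move reaches a W.
n=0: no move → L
n=1: reaches L-position 0 → W
n=2: only reaches 1(W), which is W → L
n=3: reaches L-position 2 → W
n=4: reaches L-position 0 → W
n=5: reaches L-position 0 → W
n=6: reaches L-position 2 → W
n=7: reaches L-position 2 → W
n=8: only reaches 7(W), 4(W), 3(W), 1(W), all W → L
n=9: reaches L-position 8 → W
n=10: only reaches 9(W), 6(W), 5(W), 3(W), all W → L
n=11: reaches L-position 10 → W
n=12: reaches L-position 8 → W
n=13: reaches L-position 8 → W
n=14: reaches L-position 10 → W
n=15: reaches L-position 10 → W
n=16: only reaches 15(W), 12(W), 11(W), 9(W), all W → L
n=17: reaches L-position 16 → W
n=18: only reaches 17(W), 14(W), 13(W), 11(W), all W → L
n=19: reaches L-position 18 → W
n=20: reaches L-position 16 → W
n=21: reaches L-position 16 → W
n=22: reaches L-position 18 → W
n=23: reaches L-position 18 → W
n=24: only reaches 23(W), 20(W), 19(W), 17(W), all W → L
n=25: reaches L-position 24 → W
n=26: only reaches 25(W), 22(W), 21(W), 19(W), all W → L
n=27: reaches L-position 26 → W
n=28: reaches L-position 24 → W
n=29: reaches L-position 24 → W
The starting position 29 is W: Alice should remove 5, leaving 24, handing over an L position.

Alice wins.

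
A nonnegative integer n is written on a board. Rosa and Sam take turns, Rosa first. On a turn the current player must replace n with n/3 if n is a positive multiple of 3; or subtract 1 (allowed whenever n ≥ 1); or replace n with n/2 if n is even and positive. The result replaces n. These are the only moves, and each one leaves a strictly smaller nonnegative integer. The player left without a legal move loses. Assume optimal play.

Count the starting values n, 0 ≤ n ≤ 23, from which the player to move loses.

Use the standard recursion: the mover loses at a terminal position; elsewhere, the mover wins exactly when some move hands the opponent an L position.
n=0: no move → L
n=1: W (go to 0, an L position)
n=2: L (sole option 1(W) is W)
n=3: W (go to 2, an L position)
n=4: W (go to 2, an L position)
n=5: L (sole option 4(W) is W)
n=6: W (go to 2, an L position)
n=7: L (sole option 6(W) is W)
n=8: W (go to 7, an L position)
n=9: L (options 3(W), 8(W) are all W)
n=10: W (go to 5, an L position)
n=11: L (sole option 10(W) is W)
n=12: W (go to 11, an L position)
n=13: L (sole option 12(W) is W)
n=14: W (go to 7, an L position)
n=15: W (go to 5, an L position)
n=16: L (options 8(W), 15(W) are all W)
n=17: W (go to 16, an L position)
n=18: W (go to 9, an L position)
n=19: L (sole option 18(W) is W)
n=20: W (go to 19, an L position)
n=21: W (go to 7, an L position)
n=22: W (go to 11, an L position)
n=23: L (sole option 22(W) is W)
L entries with 0 ≤ n ≤ 23: n = 0, 2, 5, 7, 9, 11, 13, 16, 19, 23; that makes 10.

10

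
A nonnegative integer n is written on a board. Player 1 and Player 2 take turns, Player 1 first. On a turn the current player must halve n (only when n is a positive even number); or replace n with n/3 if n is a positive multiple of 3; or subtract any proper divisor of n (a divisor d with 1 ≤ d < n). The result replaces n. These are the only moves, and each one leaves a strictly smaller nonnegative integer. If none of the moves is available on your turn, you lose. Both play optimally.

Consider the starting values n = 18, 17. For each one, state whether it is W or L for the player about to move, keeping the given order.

18: W, 17: L

Compute win/loss labels from the base case upward. A position with no move is L. Any other position is W if it can reach an L in one move, else L.
n=0: no move → L
n=1: no move → L
n=2: →1(L), so W
n=3: →1(L), so W
n=4: →2(W), 3(W) — all W, so L
n=5: →4(L), so W
n=6: →4(L), so W
n=7: →6(W) only, which is W, so L
n=8: →4(L), so W
n=9: →3(W), 6(W), 8(W) — all W, so L
n=10: →9(L), so W
n=11: →10(W) only, which is W, so L
n=12: →4(L), so W
n=13: →12(W) only, which is W, so L
n=14: →7(L), so W
n=15: →5(W), 10(W), 12(W), 14(W) — all W, so L
n=16: →15(L), so W
n=17: →16(W) only, which is W, so L
n=18: →9(L), so W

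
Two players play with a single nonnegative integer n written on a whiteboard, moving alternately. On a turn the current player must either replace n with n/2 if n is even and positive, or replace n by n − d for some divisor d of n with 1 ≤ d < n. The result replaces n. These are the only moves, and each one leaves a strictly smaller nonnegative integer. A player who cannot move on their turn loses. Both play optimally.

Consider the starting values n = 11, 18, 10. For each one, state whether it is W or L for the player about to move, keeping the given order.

Positions with no move are L. A position that does have a move is losing for the player to move precisely when every available move leads to a winning position for the opponent. Fill in the labels:
n=0: no move → L
n=1: no move → L
n=2: can move to 1, which is L ⇒ W
n=3: the only move is to 2(W), a W ⇒ L
n=4: can move to 3, which is L ⇒ W
n=5: the only move is to 4(W), a W ⇒ L
n=6: can move to 3, which is L ⇒ W
n=7: the only move is to 6(W), a W ⇒ L
n=8: can move to 7, which is L ⇒ W
n=9: moves to 6(W), 8(W); every one is W ⇒ L
n=10: can move to 5, which is L ⇒ W
n=11: the only move is to 10(W), a W ⇒ L
n=12: can move to 9, which is L ⇒ W
n=13: the only move is to 12(W), a W ⇒ L
n=14: can move to 7, which is L ⇒ W
n=15: moves to 10(W), 12(W), 14(W); every one is W ⇒ L
n=16: can move to 15, which is L ⇒ W
n=17: the only move is to 16(W), a W ⇒ L
n=18: can move to 9, which is L ⇒ W

11: L, 18: W, 10: W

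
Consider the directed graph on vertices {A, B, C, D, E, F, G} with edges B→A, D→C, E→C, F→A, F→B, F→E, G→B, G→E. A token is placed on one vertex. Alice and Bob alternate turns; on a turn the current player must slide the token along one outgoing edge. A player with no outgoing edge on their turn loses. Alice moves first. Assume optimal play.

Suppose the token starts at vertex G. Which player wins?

Bob wins.

Classify positions by backward induction: terminal positions (no move available) are L. From any other position, the mover wins iff some move reaches an L.
Every edge goes from a vertex to one that appears earlier in the order A, C, E, B, F, D, G, so processing vertices in that order labels each vertex after all of its successors.
A: no outgoing edge → L
C: no outgoing edge → L
E: reaches L-position C → W
B: reaches L-position A → W
F: reaches L-position A → W
D: reaches L-position C → W
G: only reaches B(W), E(W), all W → L
The starting position G is L: whatever Alice does, the opponent receives a W position.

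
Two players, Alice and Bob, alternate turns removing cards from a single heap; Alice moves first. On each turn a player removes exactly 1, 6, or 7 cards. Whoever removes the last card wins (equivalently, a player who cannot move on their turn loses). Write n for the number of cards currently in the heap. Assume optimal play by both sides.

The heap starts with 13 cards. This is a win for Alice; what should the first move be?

Remove 1, leaving 12.

Use the standard recursion: the mover loses at a terminal position; elsewhere, the mover wins exactly when some move hands the opponent an L position.
n=0: no move → L
n=1: W (go to 0, an L position)
n=2: L (sole option 1(W) is W)
n=3: W (go to 2, an L position)
n=4: L (sole option 3(W) is W)
n=5: W (go to 4, an L position)
n=6: W (go to 0, an L position)
n=7: W (go to 0, an L position)
n=8: W (go to 2, an L position)
n=9: W (go to 2, an L position)
n=10: W (go to 4, an L position)
n=11: W (go to 4, an L position)
n=12: L (options 11(W), 6(W), 5(W) are all W)
n=13: W (go to 12, an L position)
From 13, the L positions reachable in one move are: 12.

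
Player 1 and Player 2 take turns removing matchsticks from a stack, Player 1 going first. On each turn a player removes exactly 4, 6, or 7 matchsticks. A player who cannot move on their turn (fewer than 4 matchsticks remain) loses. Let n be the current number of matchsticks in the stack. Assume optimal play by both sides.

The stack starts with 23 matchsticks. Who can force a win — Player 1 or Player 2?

Build the W/L table. Terminal = L. A non-terminal position is W if it has a move to some L; otherwise it is L.
n=0: no move → L
n=1: no move → L
n=2: no move → L
n=3: no move → L
n=4: can move to 0, which is L ⇒ W
n=5: can move to 1, which is L ⇒ W
n=6: can move to 2, which is L ⇒ W
n=7: can move to 3, which is L ⇒ W
n=8: can move to 2, which is L ⇒ W
n=9: can move to 3, which is L ⇒ W
n=10: can move to 3, which is L ⇒ W
n=11: moves to 7(W), 5(W), 4(W); every one is W ⇒ L
n=12: moves to 8(W), 6(W), 5(W); every one is W ⇒ L
n=13: moves to 9(W), 7(W), 6(W); every one is W ⇒ L
n=14: moves to 10(W), 8(W), 7(W); every one is W ⇒ L
n=15: can move to 11, which is L ⇒ W
n=16: can move to 12, which is L ⇒ W
n=17: can move to 13, which is L ⇒ W
n=18: can move to 14, which is L ⇒ W
n=19: can move to 13, which is L ⇒ W
n=20: can move to 14, which is L ⇒ W
n=21: can move to 14, which is L ⇒ W
n=22: moves to 18(W), 16(W), 15(W); every one is W ⇒ L
n=23: moves to 19(W), 17(W), 16(W); every one is W ⇒ L
The starting position 23 is L: whatever Player 1 does, the opponent receives a W position.

Player 2 wins.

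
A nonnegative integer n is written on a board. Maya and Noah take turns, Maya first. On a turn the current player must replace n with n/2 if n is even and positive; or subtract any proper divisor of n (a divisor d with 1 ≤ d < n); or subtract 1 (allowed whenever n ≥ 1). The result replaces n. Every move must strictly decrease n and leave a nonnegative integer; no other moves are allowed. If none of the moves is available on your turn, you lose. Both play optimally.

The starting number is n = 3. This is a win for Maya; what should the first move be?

Compute win/loss labels from the base case upward. A position with no move is L. Any other position is W if it can reach an L in one move, else L.
n=0: no move → L
n=1: reaches L-position 0 → W
n=2: only reaches 1(W), which is W → L
n=3: reaches L-position 2 → W
From 3, the L positions reachable in one move are: 2.

Move to 2.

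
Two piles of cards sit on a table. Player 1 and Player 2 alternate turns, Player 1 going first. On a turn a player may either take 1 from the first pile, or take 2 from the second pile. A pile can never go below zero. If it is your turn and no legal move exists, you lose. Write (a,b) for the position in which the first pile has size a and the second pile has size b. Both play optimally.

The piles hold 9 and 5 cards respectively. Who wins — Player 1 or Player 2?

Classify positions by backward induction: terminal positions (no move available) are L. From any other position, the mover wins iff some move reaches an L.
No move ever increases a pile, so every position that can arise here has a ≤ 9 and b ≤ 5; it is enough to label the cells with 0 ≤ a ≤ 9 and 0 ≤ b ≤ 5.
Every move lowers a or b (never raises either), so fill the grid row by row in increasing a, and left to right within a row: each cell's successors are then already labelled.
      b=0  b=1  b=2  b=3  b=4  b=5
a=0:    L    L    W    W    L    L
a=1:    W    W    L    L    W    W
a=2:    L    L    W    W    L    L
a=3:    W    W    L    L    W    W
a=4:    L    L    W    W    L    L
a=5:    W    W    L    L    W    W
a=6:    L    L    W    W    L    L
a=7:    W    W    L    L    W    W
a=8:    L    L    W    W    L    L
a=9:    W    W    L    L    W    W
Cells with no legal move (terminal, hence L): (0,0), (0,1).
The remaining L cells, each justified by listing all of its moves:
(0,4): only reaches (0,2)(W), which is W → L
(0,5): only reaches (0,3)(W), which is W → L
(1,2): only reaches (0,2)(W), (1,0)(W), all W → L
(1,3): only reaches (0,3)(W), (1,1)(W), all W → L
(2,0): only reaches (1,0)(W), which is W → L
(2,1): only reaches (1,1)(W), which is W → L
(2,4): only reaches (1,4)(W), (2,2)(W), all W → L
(2,5): only reaches (1,5)(W), (2,3)(W), all W → L
(3,2): only reaches (2,2)(W), (3,0)(W), all W → L
(3,3): only reaches (2,3)(W), (3,1)(W), all W → L
(4,0): only reaches (3,0)(W), which is W → L
(4,1): only reaches (3,1)(W), which is W → L
(4,4): only reaches (3,4)(W), (4,2)(W), all W → L
(4,5): only reaches (3,5)(W), (4,3)(W), all W → L
(5,2): only reaches (4,2)(W), (5,0)(W), all W → L
(5,3): only reaches (4,3)(W), (5,1)(W), all W → L
(6,0): only reaches (5,0)(W), which is W → L
(6,1): only reaches (5,1)(W), which is W → L
(6,4): only reaches (5,4)(W), (6,2)(W), all W → L
(6,5): only reaches (5,5)(W), (6,3)(W), all W → L
(7,2): only reaches (6,2)(W), (7,0)(W), all W → L
(7,3): only reaches (6,3)(W), (7,1)(W), all W → L
(8,0): only reaches (7,0)(W), which is W → L
(8,1): only reaches (7,1)(W), which is W → L
(8,4): only reaches (7,4)(W), (8,2)(W), all W → L
(8,5): only reaches (7,5)(W), (8,3)(W), all W → L
(9,2): only reaches (8,2)(W), (9,0)(W), all W → L
(9,3): only reaches (8,3)(W), (9,1)(W), all W → L
Every other cell has at least one move into one of the L cells above, so it is W.
From (9,5) Player 1 can move to (8,5), reaching an L position.

Player 1 wins.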